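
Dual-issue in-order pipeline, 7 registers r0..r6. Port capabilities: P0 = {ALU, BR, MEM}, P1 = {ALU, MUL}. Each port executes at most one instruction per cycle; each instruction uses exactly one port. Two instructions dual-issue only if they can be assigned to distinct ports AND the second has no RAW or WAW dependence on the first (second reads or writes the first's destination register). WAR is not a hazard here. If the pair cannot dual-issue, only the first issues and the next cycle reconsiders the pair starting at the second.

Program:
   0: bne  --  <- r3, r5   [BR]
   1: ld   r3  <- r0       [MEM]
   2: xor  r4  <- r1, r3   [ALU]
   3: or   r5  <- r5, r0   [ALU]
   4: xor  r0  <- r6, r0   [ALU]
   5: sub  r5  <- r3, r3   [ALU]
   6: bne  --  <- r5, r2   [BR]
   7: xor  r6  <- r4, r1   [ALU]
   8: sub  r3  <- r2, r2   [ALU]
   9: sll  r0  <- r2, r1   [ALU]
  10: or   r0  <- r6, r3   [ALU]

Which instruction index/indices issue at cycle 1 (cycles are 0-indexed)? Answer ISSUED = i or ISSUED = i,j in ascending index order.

ISSUED = 1

t=0 i0:bne ; no-port BR/MEM
t=1 i1:ld ; RAW r3
t=2 i2/i3:xor/or ; 2-wide
t=3 i4/i5:xor/sub ; 2-wide
t=4 i6/i7:bne/xor ; 2-wide
t=5 i8/i9:sub/sll ; 2-wide
t=6 i10:or ; tail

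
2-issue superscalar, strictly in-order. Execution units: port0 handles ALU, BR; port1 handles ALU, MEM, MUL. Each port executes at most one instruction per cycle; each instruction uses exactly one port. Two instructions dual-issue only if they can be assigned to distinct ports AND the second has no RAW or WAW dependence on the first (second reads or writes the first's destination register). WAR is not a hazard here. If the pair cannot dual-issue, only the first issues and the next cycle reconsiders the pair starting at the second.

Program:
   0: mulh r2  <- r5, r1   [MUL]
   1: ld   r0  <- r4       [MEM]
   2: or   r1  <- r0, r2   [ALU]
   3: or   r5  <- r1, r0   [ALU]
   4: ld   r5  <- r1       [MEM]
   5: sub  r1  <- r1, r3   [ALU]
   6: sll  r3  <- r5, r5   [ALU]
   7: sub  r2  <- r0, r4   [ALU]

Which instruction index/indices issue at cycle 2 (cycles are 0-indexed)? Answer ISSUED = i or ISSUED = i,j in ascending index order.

[0] i0  mulh.MUL  -- no-port MUL/MEM
[1] i1  ld.MEM  -- RAW r0
[2] i2  or.ALU  -- RAW r1
[3] i3  or.ALU  -- WAW r5
[4] i4,i5  ld.MEM/sub.ALU  -- pair
[5] i6,i7  sll.ALU/sub.ALU  -- pair

ISSUED = 2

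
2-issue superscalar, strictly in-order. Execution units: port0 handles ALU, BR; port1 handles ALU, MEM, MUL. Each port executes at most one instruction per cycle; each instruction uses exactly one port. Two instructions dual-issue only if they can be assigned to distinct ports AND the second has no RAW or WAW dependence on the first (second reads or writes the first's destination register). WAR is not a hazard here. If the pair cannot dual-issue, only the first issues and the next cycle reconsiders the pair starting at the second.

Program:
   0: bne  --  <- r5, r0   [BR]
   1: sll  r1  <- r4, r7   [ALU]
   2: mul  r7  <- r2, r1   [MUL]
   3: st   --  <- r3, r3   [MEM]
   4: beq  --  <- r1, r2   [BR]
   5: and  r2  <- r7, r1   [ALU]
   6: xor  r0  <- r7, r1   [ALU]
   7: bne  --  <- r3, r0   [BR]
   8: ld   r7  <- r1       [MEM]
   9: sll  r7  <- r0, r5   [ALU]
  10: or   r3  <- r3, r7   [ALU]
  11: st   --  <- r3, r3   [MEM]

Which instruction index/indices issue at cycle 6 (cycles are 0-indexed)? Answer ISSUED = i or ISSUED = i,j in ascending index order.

ISSUED = 10

  cy0 -> i0&i1 (bne.BR+sll.ALU) pair
  cy1 -> i2 (mul.MUL) no-port MUL/MEM
  cy2 -> i3&i4 (st.MEM+beq.BR) pair
  cy3 -> i5&i6 (and.ALU+xor.ALU) pair
  cy4 -> i7&i8 (bne.BR+ld.MEM) pair
  cy5 -> i9 (sll.ALU) RAW r7
  cy6 -> i10 (or.ALU) RAW r3
  cy7 -> i11 (st.MEM) tail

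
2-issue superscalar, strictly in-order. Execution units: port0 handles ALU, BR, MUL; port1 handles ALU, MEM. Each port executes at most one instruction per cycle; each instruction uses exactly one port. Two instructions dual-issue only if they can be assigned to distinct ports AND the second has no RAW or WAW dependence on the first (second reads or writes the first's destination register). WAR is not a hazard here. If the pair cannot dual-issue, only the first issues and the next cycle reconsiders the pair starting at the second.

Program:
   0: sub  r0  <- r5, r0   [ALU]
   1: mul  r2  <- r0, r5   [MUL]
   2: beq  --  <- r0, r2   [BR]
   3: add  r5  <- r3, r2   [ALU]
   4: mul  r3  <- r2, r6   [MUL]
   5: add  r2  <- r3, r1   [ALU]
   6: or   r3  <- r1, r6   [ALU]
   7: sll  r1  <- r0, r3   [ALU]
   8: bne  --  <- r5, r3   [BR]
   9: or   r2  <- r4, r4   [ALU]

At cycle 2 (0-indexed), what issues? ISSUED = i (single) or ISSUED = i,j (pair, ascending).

t=0 i0:sub.ALU ; RAW r0
t=1 i1:mul.MUL ; no-port MUL/BR
t=2 i2,i3:beq.BR+add.ALU ; 2-wide
t=3 i4:mul.MUL ; RAW r3
t=4 i5,i6:add.ALU+or.ALU ; 2-wide
t=5 i7,i8:sll.ALU+bne.BR ; 2-wide
t=6 i9:or.ALU ; tail

ISSUED = 2,3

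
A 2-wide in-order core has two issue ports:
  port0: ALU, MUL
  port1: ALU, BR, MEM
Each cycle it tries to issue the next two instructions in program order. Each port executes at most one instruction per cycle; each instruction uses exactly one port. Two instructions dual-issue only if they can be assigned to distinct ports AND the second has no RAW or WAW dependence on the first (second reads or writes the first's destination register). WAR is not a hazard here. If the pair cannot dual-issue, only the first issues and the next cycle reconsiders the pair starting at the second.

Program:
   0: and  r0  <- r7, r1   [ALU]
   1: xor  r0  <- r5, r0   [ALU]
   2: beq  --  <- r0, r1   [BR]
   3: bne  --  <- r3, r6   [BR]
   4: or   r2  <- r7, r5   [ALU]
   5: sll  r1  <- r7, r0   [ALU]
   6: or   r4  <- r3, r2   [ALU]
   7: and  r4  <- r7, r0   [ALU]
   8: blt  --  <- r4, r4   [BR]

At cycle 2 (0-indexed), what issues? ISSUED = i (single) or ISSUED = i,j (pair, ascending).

ISSUED = 2

  cy0 -> i0 (and.ALU) RAW+WAW r0
  cy1 -> i1 (xor.ALU) RAW r0
  cy2 -> i2 (beq.BR) no-port BR/BR
  cy3 -> i3/i4 (bne.BR or.ALU) 2-wide
  cy4 -> i5/i6 (sll.ALU or.ALU) 2-wide
  cy5 -> i7 (and.ALU) RAW r4
  cy6 -> i8 (blt.BR) tail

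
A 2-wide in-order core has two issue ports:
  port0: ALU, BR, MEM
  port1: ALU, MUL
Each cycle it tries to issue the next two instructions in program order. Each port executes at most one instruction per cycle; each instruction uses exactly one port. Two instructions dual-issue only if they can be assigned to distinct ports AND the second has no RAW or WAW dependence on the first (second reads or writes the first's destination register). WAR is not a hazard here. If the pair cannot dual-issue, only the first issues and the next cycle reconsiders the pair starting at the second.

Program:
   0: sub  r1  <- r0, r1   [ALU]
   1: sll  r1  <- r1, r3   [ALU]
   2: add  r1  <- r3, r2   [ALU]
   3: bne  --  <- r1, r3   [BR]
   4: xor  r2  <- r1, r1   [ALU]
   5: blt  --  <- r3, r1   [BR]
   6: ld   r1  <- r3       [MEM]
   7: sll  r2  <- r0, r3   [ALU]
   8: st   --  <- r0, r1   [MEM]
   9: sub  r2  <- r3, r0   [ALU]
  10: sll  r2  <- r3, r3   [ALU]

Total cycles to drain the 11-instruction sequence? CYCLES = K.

t=0 i0:sub ; RAW+WAW r1
t=1 i1:sll ; WAW r1
t=2 i2:add ; RAW r1
t=3 i3/i4:bne xor ; dual
t=4 i5:blt ; no-port BR/MEM
t=5 i6/i7:ld sll ; dual
t=6 i8/i9:st sub ; dual
t=7 i10:sll ; tail

CYCLES = 8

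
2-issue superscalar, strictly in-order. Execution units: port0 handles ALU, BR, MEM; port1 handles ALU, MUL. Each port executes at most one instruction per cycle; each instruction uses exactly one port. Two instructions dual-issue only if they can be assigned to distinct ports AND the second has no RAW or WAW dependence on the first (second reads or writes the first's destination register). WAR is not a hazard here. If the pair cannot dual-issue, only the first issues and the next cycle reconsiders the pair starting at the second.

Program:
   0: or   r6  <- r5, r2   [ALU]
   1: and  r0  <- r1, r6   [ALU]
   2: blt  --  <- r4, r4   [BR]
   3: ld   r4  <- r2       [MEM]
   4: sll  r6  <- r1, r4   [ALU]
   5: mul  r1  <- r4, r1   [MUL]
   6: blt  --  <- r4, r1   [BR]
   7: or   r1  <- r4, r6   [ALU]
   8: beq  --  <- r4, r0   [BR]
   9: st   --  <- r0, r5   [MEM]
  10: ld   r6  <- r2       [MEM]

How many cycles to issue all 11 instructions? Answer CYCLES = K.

  cy0 -> i0 (or.ALU) RAW r6
  cy1 -> i1,i2 (and.ALU blt.BR) pair
  cy2 -> i3 (ld.MEM) RAW r4
  cy3 -> i4,i5 (sll.ALU mul.MUL) pair
  cy4 -> i6,i7 (blt.BR or.ALU) pair
  cy5 -> i8 (beq.BR) no-port BR/MEM
  cy6 -> i9 (st.MEM) no-port MEM/MEM
  cy7 -> i10 (ld.MEM) tail

CYCLES = 8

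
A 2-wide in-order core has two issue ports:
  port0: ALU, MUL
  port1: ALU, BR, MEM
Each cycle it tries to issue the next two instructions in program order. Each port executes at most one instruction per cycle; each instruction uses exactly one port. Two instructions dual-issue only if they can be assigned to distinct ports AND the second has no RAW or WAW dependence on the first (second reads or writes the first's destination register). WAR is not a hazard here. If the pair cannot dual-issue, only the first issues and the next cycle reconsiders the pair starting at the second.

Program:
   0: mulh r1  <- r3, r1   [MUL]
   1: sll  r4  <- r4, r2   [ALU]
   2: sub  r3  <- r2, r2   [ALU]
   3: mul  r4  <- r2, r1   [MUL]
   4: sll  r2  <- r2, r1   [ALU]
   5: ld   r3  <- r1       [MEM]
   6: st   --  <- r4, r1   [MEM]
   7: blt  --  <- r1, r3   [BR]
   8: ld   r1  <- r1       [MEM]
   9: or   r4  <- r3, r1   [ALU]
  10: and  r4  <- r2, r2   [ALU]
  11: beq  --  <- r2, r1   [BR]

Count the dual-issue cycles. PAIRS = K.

PAIRS = 4

  cy0 -> i0/i1 (mulh.MUL/sll.ALU) dual
  cy1 -> i2/i3 (sub.ALU/mul.MUL) dual
  cy2 -> i4/i5 (sll.ALU/ld.MEM) dual
  cy3 -> i6 (st.MEM) no-port MEM/BR
  cy4 -> i7 (blt.BR) no-port BR/MEM
  cy5 -> i8 (ld.MEM) RAW r1
  cy6 -> i9 (or.ALU) WAW r4
  cy7 -> i10/i11 (and.ALU/beq.BR) dual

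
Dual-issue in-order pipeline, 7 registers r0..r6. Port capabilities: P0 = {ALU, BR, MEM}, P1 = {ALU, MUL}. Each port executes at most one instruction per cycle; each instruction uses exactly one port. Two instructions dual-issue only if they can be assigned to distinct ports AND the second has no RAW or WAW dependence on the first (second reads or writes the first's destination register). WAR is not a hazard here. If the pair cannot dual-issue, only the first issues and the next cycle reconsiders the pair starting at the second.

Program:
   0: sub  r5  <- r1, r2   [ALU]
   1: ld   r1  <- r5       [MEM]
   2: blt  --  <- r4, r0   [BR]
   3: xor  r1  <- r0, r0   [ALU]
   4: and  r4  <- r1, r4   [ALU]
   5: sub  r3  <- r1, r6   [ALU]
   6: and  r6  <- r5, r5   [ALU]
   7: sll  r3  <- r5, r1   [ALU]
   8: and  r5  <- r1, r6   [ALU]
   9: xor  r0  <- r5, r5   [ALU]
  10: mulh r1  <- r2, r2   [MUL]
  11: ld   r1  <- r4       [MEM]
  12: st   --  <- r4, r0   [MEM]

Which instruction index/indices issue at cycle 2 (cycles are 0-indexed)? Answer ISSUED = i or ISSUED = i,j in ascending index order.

t=0 i0:sub.ALU ; RAW r5
t=1 i1:ld.MEM ; no-port MEM/BR
t=2 i2+i3:blt.BR+xor.ALU ; pair
t=3 i4+i5:and.ALU+sub.ALU ; pair
t=4 i6+i7:and.ALU+sll.ALU ; pair
t=5 i8:and.ALU ; RAW r5
t=6 i9+i10:xor.ALU+mulh.MUL ; pair
t=7 i11:ld.MEM ; no-port MEM/MEM
t=8 i12:st.MEM ; tail

ISSUED = 2,3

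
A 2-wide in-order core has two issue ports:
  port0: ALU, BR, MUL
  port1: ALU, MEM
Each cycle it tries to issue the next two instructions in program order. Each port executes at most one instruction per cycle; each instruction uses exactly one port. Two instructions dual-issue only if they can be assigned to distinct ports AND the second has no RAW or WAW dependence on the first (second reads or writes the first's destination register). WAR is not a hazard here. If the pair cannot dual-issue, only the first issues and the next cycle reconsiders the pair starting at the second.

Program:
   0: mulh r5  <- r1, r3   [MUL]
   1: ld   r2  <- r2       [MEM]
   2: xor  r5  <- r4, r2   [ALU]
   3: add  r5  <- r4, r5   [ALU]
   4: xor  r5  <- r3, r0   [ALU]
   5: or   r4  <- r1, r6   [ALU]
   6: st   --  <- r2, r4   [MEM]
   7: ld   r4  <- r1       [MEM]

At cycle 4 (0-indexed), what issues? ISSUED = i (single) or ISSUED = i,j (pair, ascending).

  cy0 -> i0&i1 (mulh.MUL/ld.MEM) pair
  cy1 -> i2 (xor.ALU) RAW+WAW r5
  cy2 -> i3 (add.ALU) WAW r5
  cy3 -> i4&i5 (xor.ALU/or.ALU) pair
  cy4 -> i6 (st.MEM) no-port MEM/MEM
  cy5 -> i7 (ld.MEM) tail

ISSUED = 6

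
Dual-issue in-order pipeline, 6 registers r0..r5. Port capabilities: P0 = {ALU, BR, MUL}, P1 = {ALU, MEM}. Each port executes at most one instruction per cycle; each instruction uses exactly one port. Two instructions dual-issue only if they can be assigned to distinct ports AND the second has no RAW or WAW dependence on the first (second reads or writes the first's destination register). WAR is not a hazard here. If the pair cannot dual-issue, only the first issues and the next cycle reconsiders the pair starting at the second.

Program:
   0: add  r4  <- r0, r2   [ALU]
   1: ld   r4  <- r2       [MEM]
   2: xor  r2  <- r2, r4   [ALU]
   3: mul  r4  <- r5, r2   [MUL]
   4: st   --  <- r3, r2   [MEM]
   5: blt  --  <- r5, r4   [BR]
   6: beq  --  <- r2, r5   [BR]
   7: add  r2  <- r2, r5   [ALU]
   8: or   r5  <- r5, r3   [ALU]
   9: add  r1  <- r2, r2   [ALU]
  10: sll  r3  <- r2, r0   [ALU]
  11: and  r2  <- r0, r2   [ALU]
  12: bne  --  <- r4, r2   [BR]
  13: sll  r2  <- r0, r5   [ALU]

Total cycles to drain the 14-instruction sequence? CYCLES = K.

0. add.ALU @i0  | WAW r4
1. ld.MEM @i1  | RAW r4
2. xor.ALU @i2  | RAW r2
3. mul.MUL st.MEM @i3/i4  | pair
4. blt.BR @i5  | no-port BR/BR
5. beq.BR add.ALU @i6/i7  | pair
6. or.ALU add.ALU @i8/i9  | pair
7. sll.ALU and.ALU @i10/i11  | pair
8. bne.BR sll.ALU @i12/i13  | pair

CYCLES = 9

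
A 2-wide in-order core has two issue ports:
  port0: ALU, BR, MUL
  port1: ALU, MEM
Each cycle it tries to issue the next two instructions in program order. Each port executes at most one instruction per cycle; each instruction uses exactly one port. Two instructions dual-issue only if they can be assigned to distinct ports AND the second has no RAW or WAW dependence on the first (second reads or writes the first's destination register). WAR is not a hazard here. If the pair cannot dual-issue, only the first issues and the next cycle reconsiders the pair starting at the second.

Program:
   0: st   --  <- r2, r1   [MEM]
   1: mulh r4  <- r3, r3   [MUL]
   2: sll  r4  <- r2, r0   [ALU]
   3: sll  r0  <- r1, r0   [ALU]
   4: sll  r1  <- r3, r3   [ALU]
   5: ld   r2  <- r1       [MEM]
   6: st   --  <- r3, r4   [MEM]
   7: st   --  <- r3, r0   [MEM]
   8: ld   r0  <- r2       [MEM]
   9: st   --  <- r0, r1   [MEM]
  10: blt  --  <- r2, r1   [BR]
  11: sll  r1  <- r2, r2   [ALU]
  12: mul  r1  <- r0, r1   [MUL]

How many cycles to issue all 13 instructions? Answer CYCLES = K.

  cy0 -> i0&i1 (st+mulh) dual
  cy1 -> i2&i3 (sll+sll) dual
  cy2 -> i4 (sll) RAW r1
  cy3 -> i5 (ld) no-port MEM/MEM
  cy4 -> i6 (st) no-port MEM/MEM
  cy5 -> i7 (st) no-port MEM/MEM
  cy6 -> i8 (ld) no-port MEM/MEM
  cy7 -> i9&i10 (st+blt) dual
  cy8 -> i11 (sll) RAW+WAW r1
  cy9 -> i12 (mul) tail

CYCLES = 10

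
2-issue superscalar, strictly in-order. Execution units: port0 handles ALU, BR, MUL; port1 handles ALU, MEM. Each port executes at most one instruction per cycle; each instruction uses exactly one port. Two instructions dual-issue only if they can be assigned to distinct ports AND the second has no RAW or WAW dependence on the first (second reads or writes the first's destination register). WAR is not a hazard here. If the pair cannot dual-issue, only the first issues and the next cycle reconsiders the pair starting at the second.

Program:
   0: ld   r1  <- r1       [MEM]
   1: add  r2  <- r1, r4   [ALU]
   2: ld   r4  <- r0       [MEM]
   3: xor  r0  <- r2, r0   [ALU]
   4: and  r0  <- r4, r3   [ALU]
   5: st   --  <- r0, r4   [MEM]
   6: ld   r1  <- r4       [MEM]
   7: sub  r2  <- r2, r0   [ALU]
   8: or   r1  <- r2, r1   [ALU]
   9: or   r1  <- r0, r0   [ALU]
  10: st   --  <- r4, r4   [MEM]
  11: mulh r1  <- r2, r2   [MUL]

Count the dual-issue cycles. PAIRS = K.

PAIRS = 3

t=0 i0:ld.MEM ; RAW r1
t=1 i1,i2:add.ALU ld.MEM ; pair
t=2 i3:xor.ALU ; WAW r0
t=3 i4:and.ALU ; RAW r0
t=4 i5:st.MEM ; no-port MEM/MEM
t=5 i6,i7:ld.MEM sub.ALU ; pair
t=6 i8:or.ALU ; WAW r1
t=7 i9,i10:or.ALU st.MEM ; pair
t=8 i11:mulh.MUL ; tail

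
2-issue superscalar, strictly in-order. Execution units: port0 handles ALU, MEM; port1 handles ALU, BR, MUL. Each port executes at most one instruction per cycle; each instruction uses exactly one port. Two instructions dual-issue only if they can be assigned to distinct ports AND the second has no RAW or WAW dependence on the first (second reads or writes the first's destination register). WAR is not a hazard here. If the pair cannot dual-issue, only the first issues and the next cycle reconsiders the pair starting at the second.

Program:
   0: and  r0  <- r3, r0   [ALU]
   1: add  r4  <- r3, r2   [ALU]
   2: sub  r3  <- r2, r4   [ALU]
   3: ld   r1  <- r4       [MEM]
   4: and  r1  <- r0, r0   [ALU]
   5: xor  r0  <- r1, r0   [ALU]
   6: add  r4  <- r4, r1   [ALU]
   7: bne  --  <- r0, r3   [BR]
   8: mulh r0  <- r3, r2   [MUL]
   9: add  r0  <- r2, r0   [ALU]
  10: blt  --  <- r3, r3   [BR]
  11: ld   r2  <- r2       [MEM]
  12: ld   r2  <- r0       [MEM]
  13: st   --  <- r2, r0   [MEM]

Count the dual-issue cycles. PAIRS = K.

PAIRS = 4

t=0 i0,i1:and.ALU+add.ALU ; 2-wide
t=1 i2,i3:sub.ALU+ld.MEM ; 2-wide
t=2 i4:and.ALU ; RAW r1
t=3 i5,i6:xor.ALU+add.ALU ; 2-wide
t=4 i7:bne.BR ; no-port BR/MUL
t=5 i8:mulh.MUL ; RAW+WAW r0
t=6 i9,i10:add.ALU+blt.BR ; 2-wide
t=7 i11:ld.MEM ; no-port MEM/MEM
t=8 i12:ld.MEM ; no-port MEM/MEM
t=9 i13:st.MEM ; tail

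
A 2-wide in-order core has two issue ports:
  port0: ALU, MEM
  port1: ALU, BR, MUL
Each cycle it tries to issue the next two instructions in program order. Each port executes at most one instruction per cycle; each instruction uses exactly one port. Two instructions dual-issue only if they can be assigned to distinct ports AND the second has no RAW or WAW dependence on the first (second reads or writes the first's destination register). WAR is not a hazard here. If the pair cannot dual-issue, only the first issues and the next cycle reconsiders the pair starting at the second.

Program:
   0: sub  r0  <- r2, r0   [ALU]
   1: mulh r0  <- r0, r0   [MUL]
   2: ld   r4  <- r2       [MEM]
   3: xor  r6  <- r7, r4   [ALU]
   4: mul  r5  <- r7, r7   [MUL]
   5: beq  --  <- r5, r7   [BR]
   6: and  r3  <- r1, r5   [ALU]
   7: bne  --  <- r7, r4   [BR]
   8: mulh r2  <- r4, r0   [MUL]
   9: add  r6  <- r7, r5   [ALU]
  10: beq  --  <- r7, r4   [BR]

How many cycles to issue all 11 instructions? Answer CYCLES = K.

#0 head=0: sub i0 RAW+WAW r0
#1 head=1: mulh/ld i1&i2 2-wide
#2 head=3: xor/mul i3&i4 2-wide
#3 head=5: beq/and i5&i6 2-wide
#4 head=7: bne i7 no-port BR/MUL
#5 head=8: mulh/add i8&i9 2-wide
#6 head=10: beq i10 tail

CYCLES = 7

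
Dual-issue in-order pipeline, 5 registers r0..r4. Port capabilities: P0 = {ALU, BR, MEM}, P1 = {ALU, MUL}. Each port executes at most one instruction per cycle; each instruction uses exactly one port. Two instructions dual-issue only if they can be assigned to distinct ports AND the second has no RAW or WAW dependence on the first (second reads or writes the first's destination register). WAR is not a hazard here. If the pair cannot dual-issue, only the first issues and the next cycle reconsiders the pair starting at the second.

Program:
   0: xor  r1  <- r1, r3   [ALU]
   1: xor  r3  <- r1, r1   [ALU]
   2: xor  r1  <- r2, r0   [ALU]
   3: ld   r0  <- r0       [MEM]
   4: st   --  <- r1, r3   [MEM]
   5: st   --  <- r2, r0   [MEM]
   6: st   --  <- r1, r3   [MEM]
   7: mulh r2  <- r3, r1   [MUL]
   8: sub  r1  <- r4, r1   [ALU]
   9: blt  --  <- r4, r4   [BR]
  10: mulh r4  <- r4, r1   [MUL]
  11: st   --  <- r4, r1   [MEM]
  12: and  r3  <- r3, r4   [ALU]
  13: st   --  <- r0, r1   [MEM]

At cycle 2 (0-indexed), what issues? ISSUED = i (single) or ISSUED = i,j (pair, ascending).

t=0 i0:xor ; RAW r1
t=1 i1&i2:xor+xor ; 2-wide
t=2 i3:ld ; no-port MEM/MEM
t=3 i4:st ; no-port MEM/MEM
t=4 i5:st ; no-port MEM/MEM
t=5 i6&i7:st+mulh ; 2-wide
t=6 i8&i9:sub+blt ; 2-wide
t=7 i10:mulh ; RAW r4
t=8 i11&i12:st+and ; 2-wide
t=9 i13:st ; tail

ISSUED = 3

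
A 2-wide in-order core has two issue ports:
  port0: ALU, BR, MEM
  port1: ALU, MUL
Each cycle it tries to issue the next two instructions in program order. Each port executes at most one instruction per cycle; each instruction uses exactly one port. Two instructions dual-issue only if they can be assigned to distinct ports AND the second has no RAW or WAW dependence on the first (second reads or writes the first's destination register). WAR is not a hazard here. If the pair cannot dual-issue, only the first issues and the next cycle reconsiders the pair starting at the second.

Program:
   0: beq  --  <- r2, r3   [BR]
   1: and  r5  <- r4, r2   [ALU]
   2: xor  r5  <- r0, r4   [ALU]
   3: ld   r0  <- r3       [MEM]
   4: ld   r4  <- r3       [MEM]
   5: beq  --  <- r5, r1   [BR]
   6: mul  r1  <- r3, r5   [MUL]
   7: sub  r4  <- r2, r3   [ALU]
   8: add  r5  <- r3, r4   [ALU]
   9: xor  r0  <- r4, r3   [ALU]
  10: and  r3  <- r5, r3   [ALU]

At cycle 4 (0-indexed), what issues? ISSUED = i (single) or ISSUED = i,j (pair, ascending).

ISSUED = 7

c0: i0,i1 beq.BR+and.ALU  dual
c1: i2,i3 xor.ALU+ld.MEM  dual
c2: i4 ld.MEM  no-port MEM/BR
c3: i5,i6 beq.BR+mul.MUL  dual
c4: i7 sub.ALU  RAW r4
c5: i8,i9 add.ALU+xor.ALU  dual
c6: i10 and.ALU  tail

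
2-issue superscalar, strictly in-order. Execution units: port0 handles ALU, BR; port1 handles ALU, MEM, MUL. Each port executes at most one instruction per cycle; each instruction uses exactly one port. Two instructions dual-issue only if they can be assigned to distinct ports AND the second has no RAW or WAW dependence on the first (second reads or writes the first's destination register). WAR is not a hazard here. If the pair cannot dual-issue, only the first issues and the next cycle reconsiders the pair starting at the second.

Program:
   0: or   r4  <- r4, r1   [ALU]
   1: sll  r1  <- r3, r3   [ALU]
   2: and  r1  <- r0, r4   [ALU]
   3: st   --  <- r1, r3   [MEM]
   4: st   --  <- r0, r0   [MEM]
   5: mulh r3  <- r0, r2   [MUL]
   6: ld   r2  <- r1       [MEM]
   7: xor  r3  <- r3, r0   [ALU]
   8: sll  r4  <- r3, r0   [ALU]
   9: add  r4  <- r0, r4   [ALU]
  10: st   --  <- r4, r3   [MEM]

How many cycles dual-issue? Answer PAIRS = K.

0. or.ALU;sll.ALU @i0&i1  | dual
1. and.ALU @i2  | RAW r1
2. st.MEM @i3  | no-port MEM/MEM
3. st.MEM @i4  | no-port MEM/MUL
4. mulh.MUL @i5  | no-port MUL/MEM
5. ld.MEM;xor.ALU @i6&i7  | dual
6. sll.ALU @i8  | RAW+WAW r4
7. add.ALU @i9  | RAW r4
8. st.MEM @i10  | tail

PAIRS = 2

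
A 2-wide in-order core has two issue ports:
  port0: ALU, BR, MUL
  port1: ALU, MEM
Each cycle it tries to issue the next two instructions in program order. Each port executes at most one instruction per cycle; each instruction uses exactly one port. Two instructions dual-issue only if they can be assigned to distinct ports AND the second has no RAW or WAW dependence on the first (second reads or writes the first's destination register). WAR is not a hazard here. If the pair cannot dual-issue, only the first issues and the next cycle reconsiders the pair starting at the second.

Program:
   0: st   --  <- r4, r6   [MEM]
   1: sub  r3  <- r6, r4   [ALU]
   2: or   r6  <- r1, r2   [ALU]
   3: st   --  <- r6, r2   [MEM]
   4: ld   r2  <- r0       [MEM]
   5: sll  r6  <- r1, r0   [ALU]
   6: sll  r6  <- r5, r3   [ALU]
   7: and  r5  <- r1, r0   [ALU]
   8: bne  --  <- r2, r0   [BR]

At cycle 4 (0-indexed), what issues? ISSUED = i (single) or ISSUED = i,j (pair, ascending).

t=0 i0,i1:st.MEM+sub.ALU ; pair
t=1 i2:or.ALU ; RAW r6
t=2 i3:st.MEM ; no-port MEM/MEM
t=3 i4,i5:ld.MEM+sll.ALU ; pair
t=4 i6,i7:sll.ALU+and.ALU ; pair
t=5 i8:bne.BR ; tail

ISSUED = 6,7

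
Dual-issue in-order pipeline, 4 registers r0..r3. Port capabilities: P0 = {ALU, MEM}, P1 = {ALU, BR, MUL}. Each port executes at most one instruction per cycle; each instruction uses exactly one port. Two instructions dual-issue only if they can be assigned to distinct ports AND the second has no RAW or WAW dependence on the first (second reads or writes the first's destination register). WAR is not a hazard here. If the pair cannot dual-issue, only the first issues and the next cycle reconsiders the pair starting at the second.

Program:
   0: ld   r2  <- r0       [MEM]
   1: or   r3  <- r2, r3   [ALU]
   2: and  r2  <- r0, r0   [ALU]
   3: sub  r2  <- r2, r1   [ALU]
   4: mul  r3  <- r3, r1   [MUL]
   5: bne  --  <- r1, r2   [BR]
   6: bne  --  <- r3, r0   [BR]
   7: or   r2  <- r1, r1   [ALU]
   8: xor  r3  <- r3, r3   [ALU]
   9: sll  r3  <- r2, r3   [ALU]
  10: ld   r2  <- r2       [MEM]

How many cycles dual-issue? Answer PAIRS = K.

  cy0 -> i0 (ld) RAW r2
  cy1 -> i1/i2 (or and) dual
  cy2 -> i3/i4 (sub mul) dual
  cy3 -> i5 (bne) no-port BR/BR
  cy4 -> i6/i7 (bne or) dual
  cy5 -> i8 (xor) RAW+WAW r3
  cy6 -> i9/i10 (sll ld) dual

PAIRS = 4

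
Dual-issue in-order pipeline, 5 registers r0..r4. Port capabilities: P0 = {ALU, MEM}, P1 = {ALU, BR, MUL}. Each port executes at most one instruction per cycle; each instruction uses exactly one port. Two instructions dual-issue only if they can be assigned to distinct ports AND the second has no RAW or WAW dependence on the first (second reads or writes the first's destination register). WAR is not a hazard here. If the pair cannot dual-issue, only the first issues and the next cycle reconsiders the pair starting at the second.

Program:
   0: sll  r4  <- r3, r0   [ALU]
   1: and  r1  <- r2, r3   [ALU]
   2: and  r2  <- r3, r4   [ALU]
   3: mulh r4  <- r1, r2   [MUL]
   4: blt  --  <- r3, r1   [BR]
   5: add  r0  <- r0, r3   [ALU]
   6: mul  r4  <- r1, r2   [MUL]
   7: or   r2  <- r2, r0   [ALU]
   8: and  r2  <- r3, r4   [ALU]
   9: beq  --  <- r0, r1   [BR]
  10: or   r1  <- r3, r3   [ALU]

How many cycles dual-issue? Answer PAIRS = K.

PAIRS = 4

t=0 i0,i1:sll.ALU;and.ALU ; dual
t=1 i2:and.ALU ; RAW r2
t=2 i3:mulh.MUL ; no-port MUL/BR
t=3 i4,i5:blt.BR;add.ALU ; dual
t=4 i6,i7:mul.MUL;or.ALU ; dual
t=5 i8,i9:and.ALU;beq.BR ; dual
t=6 i10:or.ALU ; tail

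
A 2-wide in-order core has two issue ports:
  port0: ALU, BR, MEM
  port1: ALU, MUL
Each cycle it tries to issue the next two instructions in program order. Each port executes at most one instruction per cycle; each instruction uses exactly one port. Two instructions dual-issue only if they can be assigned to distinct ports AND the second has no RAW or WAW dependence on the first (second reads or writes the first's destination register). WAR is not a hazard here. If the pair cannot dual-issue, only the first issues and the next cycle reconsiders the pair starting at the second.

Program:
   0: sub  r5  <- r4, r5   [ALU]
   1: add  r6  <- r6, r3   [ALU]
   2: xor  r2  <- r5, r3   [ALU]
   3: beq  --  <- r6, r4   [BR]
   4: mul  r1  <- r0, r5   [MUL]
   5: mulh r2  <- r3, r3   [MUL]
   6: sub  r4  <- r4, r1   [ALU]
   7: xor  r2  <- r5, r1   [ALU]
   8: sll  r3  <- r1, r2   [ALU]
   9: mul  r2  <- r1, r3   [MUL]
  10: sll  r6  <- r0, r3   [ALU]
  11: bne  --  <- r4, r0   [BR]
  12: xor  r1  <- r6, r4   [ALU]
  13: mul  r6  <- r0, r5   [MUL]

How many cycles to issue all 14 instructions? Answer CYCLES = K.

CYCLES = 9

#0 head=0: sub;add i0&i1 dual
#1 head=2: xor;beq i2&i3 dual
#2 head=4: mul i4 no-port MUL/MUL
#3 head=5: mulh;sub i5&i6 dual
#4 head=7: xor i7 RAW r2
#5 head=8: sll i8 RAW r3
#6 head=9: mul;sll i9&i10 dual
#7 head=11: bne;xor i11&i12 dual
#8 head=13: mul i13 tail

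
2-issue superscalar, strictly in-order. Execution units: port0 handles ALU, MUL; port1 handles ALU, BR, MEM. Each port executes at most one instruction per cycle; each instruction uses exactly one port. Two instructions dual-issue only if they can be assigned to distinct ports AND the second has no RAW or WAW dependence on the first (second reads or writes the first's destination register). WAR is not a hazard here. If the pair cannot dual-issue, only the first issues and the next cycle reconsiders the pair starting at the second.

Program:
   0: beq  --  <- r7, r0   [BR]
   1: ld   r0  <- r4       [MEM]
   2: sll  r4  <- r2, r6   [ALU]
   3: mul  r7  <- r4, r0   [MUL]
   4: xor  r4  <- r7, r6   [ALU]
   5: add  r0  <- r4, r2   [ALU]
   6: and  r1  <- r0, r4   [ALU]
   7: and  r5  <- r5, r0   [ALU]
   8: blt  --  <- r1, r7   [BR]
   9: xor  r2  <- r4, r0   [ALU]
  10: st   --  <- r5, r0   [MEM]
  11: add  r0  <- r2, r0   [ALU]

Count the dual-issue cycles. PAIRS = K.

t=0 i0:beq ; no-port BR/MEM
t=1 i1+i2:ld/sll ; 2-wide
t=2 i3:mul ; RAW r7
t=3 i4:xor ; RAW r4
t=4 i5:add ; RAW r0
t=5 i6+i7:and/and ; 2-wide
t=6 i8+i9:blt/xor ; 2-wide
t=7 i10+i11:st/add ; 2-wide

PAIRS = 4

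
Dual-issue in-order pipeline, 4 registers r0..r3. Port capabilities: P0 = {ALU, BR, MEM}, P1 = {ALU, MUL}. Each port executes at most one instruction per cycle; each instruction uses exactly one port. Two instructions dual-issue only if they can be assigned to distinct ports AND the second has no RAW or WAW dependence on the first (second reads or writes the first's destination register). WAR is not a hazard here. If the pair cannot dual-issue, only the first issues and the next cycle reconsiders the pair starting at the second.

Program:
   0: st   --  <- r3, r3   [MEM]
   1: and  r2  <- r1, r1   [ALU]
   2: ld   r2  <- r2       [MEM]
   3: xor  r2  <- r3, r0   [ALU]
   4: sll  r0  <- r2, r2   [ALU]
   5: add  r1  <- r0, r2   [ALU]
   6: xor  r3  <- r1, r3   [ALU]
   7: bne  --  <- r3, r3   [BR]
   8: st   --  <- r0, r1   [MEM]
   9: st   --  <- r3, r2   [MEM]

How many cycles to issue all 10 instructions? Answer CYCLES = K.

  cy0 -> i0&i1 (st.MEM+and.ALU) dual
  cy1 -> i2 (ld.MEM) WAW r2
  cy2 -> i3 (xor.ALU) RAW r2
  cy3 -> i4 (sll.ALU) RAW r0
  cy4 -> i5 (add.ALU) RAW r1
  cy5 -> i6 (xor.ALU) RAW r3
  cy6 -> i7 (bne.BR) no-port BR/MEM
  cy7 -> i8 (st.MEM) no-port MEM/MEM
  cy8 -> i9 (st.MEM) tail

CYCLES = 9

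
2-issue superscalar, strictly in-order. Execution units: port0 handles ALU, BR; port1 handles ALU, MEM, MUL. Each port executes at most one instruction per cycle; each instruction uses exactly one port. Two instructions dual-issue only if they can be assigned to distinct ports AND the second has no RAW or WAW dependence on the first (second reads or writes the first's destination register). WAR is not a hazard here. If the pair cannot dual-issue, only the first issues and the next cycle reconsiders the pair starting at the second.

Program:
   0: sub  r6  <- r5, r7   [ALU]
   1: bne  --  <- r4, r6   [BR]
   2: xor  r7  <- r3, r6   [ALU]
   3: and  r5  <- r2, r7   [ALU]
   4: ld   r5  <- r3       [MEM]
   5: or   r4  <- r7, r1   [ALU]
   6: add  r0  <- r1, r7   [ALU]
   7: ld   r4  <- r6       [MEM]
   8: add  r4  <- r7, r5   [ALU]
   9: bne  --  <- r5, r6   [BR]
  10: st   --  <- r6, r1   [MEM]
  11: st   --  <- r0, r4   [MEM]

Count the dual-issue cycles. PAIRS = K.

t=0 i0:sub.ALU ; RAW r6
t=1 i1+i2:bne.BR;xor.ALU ; 2-wide
t=2 i3:and.ALU ; WAW r5
t=3 i4+i5:ld.MEM;or.ALU ; 2-wide
t=4 i6+i7:add.ALU;ld.MEM ; 2-wide
t=5 i8+i9:add.ALU;bne.BR ; 2-wide
t=6 i10:st.MEM ; no-port MEM/MEM
t=7 i11:st.MEM ; tail

PAIRS = 4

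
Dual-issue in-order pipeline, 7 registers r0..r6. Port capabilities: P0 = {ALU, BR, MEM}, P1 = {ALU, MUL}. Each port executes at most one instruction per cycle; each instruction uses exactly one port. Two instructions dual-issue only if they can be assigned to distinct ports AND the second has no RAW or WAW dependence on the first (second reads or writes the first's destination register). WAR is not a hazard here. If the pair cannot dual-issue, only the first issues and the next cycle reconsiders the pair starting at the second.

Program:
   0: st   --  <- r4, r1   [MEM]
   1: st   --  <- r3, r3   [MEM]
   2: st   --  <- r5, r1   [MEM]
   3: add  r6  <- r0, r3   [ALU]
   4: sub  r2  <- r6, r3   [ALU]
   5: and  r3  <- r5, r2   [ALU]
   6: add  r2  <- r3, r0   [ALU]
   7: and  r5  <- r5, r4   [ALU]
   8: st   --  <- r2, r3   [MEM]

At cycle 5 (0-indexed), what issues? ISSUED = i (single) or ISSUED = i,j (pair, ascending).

ISSUED = 6,7

  cy0 -> i0 (st) no-port MEM/MEM
  cy1 -> i1 (st) no-port MEM/MEM
  cy2 -> i2+i3 (st;add) pair
  cy3 -> i4 (sub) RAW r2
  cy4 -> i5 (and) RAW r3
  cy5 -> i6+i7 (add;and) pair
  cy6 -> i8 (st) tail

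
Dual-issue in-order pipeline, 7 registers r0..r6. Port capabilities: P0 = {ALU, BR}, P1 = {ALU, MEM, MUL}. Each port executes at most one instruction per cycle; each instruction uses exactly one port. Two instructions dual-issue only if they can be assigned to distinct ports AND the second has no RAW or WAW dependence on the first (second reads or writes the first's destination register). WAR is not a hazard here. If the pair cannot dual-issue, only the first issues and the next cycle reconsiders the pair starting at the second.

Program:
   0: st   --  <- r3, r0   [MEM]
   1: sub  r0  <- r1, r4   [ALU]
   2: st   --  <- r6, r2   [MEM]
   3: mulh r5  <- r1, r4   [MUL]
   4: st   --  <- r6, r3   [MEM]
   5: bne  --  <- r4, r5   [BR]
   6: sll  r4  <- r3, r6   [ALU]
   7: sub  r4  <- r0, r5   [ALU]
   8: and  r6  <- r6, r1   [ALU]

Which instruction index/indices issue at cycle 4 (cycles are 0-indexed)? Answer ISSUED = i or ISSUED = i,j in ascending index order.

  cy0 -> i0,i1 (st+sub) pair
  cy1 -> i2 (st) no-port MEM/MUL
  cy2 -> i3 (mulh) no-port MUL/MEM
  cy3 -> i4,i5 (st+bne) pair
  cy4 -> i6 (sll) WAW r4
  cy5 -> i7,i8 (sub+and) pair

ISSUED = 6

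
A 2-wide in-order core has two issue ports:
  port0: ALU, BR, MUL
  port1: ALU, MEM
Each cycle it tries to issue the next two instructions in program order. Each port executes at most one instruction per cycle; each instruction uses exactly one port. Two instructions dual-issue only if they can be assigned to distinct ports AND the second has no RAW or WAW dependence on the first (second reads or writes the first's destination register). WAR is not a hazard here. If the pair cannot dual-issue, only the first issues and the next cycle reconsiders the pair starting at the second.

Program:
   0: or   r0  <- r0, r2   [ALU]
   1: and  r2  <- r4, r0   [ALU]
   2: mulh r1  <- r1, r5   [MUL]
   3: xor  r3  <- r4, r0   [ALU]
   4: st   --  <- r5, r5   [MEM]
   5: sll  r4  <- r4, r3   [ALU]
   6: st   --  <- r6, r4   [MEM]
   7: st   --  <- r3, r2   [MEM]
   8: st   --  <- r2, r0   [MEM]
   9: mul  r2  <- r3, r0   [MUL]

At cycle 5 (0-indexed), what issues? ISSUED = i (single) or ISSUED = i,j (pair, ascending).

ISSUED = 7

#0 head=0: or i0 RAW r0
#1 head=1: and;mulh i1,i2 pair
#2 head=3: xor;st i3,i4 pair
#3 head=5: sll i5 RAW r4
#4 head=6: st i6 no-port MEM/MEM
#5 head=7: st i7 no-port MEM/MEM
#6 head=8: st;mul i8,i9 pair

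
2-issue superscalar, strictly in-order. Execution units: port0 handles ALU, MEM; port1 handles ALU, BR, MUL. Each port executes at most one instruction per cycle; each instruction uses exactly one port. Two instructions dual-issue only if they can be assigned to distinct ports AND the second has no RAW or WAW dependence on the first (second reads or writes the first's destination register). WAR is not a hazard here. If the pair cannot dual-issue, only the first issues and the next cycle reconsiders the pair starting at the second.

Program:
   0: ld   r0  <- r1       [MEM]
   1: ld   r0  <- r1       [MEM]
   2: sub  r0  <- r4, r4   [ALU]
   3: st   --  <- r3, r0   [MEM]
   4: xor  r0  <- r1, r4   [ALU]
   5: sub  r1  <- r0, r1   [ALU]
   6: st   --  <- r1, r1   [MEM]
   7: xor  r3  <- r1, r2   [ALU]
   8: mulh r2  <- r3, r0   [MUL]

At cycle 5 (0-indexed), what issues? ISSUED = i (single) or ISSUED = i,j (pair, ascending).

0. ld @i0  | no-port MEM/MEM
1. ld @i1  | WAW r0
2. sub @i2  | RAW r0
3. st/xor @i3,i4  | pair
4. sub @i5  | RAW r1
5. st/xor @i6,i7  | pair
6. mulh @i8  | tail

ISSUED = 6,7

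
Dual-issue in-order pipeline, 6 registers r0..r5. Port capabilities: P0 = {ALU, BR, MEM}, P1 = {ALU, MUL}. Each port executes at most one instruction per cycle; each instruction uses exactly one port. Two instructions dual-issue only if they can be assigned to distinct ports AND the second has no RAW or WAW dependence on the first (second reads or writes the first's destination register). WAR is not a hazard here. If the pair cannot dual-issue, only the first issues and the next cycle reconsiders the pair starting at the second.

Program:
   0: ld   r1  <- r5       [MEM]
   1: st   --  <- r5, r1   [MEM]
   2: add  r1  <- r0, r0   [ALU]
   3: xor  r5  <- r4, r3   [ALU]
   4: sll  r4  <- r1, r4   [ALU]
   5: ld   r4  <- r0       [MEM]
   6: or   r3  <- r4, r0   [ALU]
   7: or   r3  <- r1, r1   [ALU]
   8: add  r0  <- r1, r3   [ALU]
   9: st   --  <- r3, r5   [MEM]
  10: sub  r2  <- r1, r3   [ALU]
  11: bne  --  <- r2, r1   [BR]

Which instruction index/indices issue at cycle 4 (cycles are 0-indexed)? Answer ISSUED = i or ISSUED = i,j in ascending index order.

ISSUED = 6

0. ld.MEM @i0  | no-port MEM/MEM
1. st.MEM add.ALU @i1/i2  | pair
2. xor.ALU sll.ALU @i3/i4  | pair
3. ld.MEM @i5  | RAW r4
4. or.ALU @i6  | WAW r3
5. or.ALU @i7  | RAW r3
6. add.ALU st.MEM @i8/i9  | pair
7. sub.ALU @i10  | RAW r2
8. bne.BR @i11  | tail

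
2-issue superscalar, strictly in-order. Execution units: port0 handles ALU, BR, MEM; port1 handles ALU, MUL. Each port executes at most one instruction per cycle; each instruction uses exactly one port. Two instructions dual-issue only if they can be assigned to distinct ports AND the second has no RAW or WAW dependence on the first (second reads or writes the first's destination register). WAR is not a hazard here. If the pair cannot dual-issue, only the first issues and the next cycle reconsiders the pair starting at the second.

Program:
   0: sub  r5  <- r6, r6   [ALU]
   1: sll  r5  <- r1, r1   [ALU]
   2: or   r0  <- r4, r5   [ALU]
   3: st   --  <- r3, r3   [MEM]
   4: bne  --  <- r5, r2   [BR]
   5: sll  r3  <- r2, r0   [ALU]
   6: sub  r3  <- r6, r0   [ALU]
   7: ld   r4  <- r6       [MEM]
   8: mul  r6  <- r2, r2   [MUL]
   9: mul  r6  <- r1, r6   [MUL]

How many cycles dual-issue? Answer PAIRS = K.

#0 head=0: sub.ALU i0 WAW r5
#1 head=1: sll.ALU i1 RAW r5
#2 head=2: or.ALU+st.MEM i2+i3 pair
#3 head=4: bne.BR+sll.ALU i4+i5 pair
#4 head=6: sub.ALU+ld.MEM i6+i7 pair
#5 head=8: mul.MUL i8 no-port MUL/MUL
#6 head=9: mul.MUL i9 tail

PAIRS = 3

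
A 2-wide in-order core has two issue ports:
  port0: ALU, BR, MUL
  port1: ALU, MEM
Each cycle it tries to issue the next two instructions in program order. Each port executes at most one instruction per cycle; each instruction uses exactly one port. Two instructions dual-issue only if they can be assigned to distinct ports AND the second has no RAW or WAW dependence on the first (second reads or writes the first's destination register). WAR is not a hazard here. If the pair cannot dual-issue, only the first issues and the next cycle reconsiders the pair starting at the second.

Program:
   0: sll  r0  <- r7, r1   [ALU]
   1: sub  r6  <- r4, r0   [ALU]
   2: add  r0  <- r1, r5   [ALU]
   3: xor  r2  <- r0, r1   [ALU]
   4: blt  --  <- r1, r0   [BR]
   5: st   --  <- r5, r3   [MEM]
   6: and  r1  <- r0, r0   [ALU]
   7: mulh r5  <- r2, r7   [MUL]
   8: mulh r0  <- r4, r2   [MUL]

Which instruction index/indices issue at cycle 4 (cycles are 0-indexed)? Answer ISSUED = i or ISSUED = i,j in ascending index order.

ISSUED = 7

[0] i0  sll.ALU  -- RAW r0
[1] i1,i2  sub.ALU;add.ALU  -- pair
[2] i3,i4  xor.ALU;blt.BR  -- pair
[3] i5,i6  st.MEM;and.ALU  -- pair
[4] i7  mulh.MUL  -- no-port MUL/MUL
[5] i8  mulh.MUL  -- tail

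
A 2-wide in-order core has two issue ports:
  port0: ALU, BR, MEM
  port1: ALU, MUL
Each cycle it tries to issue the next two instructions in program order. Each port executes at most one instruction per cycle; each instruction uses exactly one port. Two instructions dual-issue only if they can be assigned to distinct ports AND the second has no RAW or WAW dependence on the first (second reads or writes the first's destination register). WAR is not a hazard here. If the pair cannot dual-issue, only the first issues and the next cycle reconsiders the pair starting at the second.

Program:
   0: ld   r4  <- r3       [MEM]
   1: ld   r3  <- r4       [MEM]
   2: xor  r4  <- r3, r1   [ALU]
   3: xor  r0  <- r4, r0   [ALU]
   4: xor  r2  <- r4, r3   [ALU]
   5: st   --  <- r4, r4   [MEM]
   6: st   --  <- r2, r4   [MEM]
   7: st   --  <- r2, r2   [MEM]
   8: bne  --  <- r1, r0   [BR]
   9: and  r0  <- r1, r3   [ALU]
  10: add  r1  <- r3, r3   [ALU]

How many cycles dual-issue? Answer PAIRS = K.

[0] i0  ld  -- no-port MEM/MEM
[1] i1  ld  -- RAW r3
[2] i2  xor  -- RAW r4
[3] i3+i4  xor/xor  -- dual
[4] i5  st  -- no-port MEM/MEM
[5] i6  st  -- no-port MEM/MEM
[6] i7  st  -- no-port MEM/BR
[7] i8+i9  bne/and  -- dual
[8] i10  add  -- tail

PAIRS = 2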